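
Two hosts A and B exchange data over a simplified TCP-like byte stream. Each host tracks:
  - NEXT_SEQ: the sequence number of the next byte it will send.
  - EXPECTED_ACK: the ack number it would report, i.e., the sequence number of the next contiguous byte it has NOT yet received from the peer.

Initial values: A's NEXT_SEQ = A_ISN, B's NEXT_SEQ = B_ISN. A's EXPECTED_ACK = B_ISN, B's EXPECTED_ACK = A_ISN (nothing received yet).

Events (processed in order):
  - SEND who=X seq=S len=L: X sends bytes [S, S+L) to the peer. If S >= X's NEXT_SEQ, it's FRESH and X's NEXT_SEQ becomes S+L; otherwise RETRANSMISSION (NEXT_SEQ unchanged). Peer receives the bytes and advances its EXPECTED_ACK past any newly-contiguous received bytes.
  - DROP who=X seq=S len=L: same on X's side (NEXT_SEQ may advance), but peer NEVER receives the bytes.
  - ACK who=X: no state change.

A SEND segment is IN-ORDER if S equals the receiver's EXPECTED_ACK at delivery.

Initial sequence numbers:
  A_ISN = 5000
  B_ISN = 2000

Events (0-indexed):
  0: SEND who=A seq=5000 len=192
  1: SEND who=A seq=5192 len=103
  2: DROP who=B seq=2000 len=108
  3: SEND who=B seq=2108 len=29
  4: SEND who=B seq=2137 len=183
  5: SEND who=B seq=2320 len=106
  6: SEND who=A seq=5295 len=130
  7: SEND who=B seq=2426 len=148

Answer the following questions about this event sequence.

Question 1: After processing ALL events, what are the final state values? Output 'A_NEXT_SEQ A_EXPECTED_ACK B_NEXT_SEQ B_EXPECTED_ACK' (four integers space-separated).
Answer: 5425 2000 2574 5425

Derivation:
After event 0: A_seq=5192 A_ack=2000 B_seq=2000 B_ack=5192
After event 1: A_seq=5295 A_ack=2000 B_seq=2000 B_ack=5295
After event 2: A_seq=5295 A_ack=2000 B_seq=2108 B_ack=5295
After event 3: A_seq=5295 A_ack=2000 B_seq=2137 B_ack=5295
After event 4: A_seq=5295 A_ack=2000 B_seq=2320 B_ack=5295
After event 5: A_seq=5295 A_ack=2000 B_seq=2426 B_ack=5295
After event 6: A_seq=5425 A_ack=2000 B_seq=2426 B_ack=5425
After event 7: A_seq=5425 A_ack=2000 B_seq=2574 B_ack=5425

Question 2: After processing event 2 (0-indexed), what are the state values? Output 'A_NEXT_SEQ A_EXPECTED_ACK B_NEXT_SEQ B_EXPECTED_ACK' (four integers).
After event 0: A_seq=5192 A_ack=2000 B_seq=2000 B_ack=5192
After event 1: A_seq=5295 A_ack=2000 B_seq=2000 B_ack=5295
After event 2: A_seq=5295 A_ack=2000 B_seq=2108 B_ack=5295

5295 2000 2108 5295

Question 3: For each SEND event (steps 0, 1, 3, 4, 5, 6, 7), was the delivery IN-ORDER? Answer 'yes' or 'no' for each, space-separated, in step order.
Step 0: SEND seq=5000 -> in-order
Step 1: SEND seq=5192 -> in-order
Step 3: SEND seq=2108 -> out-of-order
Step 4: SEND seq=2137 -> out-of-order
Step 5: SEND seq=2320 -> out-of-order
Step 6: SEND seq=5295 -> in-order
Step 7: SEND seq=2426 -> out-of-order

Answer: yes yes no no no yes no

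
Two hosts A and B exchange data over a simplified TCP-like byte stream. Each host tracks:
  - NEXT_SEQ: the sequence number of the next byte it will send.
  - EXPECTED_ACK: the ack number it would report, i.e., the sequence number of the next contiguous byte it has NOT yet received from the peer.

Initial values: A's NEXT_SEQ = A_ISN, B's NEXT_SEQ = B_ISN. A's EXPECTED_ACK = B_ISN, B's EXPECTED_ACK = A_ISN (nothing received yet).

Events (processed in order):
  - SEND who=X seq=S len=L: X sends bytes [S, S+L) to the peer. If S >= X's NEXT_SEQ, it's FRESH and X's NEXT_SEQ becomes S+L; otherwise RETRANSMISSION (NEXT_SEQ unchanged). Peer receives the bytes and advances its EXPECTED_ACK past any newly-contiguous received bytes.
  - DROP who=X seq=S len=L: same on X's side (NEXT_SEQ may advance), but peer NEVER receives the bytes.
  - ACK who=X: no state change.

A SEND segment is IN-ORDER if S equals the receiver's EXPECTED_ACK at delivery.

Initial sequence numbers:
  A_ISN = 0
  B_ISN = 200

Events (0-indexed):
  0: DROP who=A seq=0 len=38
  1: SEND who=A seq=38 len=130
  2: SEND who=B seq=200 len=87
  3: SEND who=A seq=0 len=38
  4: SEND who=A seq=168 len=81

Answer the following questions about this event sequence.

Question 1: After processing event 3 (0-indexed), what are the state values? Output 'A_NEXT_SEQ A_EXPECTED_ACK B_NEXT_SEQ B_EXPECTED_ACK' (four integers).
After event 0: A_seq=38 A_ack=200 B_seq=200 B_ack=0
After event 1: A_seq=168 A_ack=200 B_seq=200 B_ack=0
After event 2: A_seq=168 A_ack=287 B_seq=287 B_ack=0
After event 3: A_seq=168 A_ack=287 B_seq=287 B_ack=168

168 287 287 168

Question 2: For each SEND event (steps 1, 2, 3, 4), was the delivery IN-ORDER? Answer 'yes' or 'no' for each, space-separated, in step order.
Answer: no yes yes yes

Derivation:
Step 1: SEND seq=38 -> out-of-order
Step 2: SEND seq=200 -> in-order
Step 3: SEND seq=0 -> in-order
Step 4: SEND seq=168 -> in-order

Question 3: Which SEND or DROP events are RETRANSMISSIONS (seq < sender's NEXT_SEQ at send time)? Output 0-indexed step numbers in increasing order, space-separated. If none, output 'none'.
Answer: 3

Derivation:
Step 0: DROP seq=0 -> fresh
Step 1: SEND seq=38 -> fresh
Step 2: SEND seq=200 -> fresh
Step 3: SEND seq=0 -> retransmit
Step 4: SEND seq=168 -> fresh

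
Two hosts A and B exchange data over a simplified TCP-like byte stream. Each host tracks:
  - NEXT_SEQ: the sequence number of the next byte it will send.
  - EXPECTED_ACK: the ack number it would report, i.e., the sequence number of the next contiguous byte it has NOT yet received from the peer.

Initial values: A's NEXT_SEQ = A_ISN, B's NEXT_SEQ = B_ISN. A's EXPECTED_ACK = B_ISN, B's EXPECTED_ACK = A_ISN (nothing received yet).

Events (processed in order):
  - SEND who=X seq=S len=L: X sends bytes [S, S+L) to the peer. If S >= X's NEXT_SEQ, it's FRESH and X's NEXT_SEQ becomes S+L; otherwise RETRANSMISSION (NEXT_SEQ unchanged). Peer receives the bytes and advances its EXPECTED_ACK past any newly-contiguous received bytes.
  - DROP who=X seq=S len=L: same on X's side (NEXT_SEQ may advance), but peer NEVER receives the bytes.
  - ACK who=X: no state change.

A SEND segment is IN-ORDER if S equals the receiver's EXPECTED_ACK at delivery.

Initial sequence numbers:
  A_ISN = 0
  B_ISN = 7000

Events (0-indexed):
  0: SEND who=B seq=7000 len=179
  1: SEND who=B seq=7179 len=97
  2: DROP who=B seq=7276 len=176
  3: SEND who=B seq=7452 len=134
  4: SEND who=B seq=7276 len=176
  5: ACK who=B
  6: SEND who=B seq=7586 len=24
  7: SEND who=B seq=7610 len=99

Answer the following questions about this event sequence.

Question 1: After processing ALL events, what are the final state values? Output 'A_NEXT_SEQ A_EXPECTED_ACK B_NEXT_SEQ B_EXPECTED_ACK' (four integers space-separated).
Answer: 0 7709 7709 0

Derivation:
After event 0: A_seq=0 A_ack=7179 B_seq=7179 B_ack=0
After event 1: A_seq=0 A_ack=7276 B_seq=7276 B_ack=0
After event 2: A_seq=0 A_ack=7276 B_seq=7452 B_ack=0
After event 3: A_seq=0 A_ack=7276 B_seq=7586 B_ack=0
After event 4: A_seq=0 A_ack=7586 B_seq=7586 B_ack=0
After event 5: A_seq=0 A_ack=7586 B_seq=7586 B_ack=0
After event 6: A_seq=0 A_ack=7610 B_seq=7610 B_ack=0
After event 7: A_seq=0 A_ack=7709 B_seq=7709 B_ack=0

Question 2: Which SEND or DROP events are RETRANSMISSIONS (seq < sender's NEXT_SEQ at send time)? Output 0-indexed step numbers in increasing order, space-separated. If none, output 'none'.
Answer: 4

Derivation:
Step 0: SEND seq=7000 -> fresh
Step 1: SEND seq=7179 -> fresh
Step 2: DROP seq=7276 -> fresh
Step 3: SEND seq=7452 -> fresh
Step 4: SEND seq=7276 -> retransmit
Step 6: SEND seq=7586 -> fresh
Step 7: SEND seq=7610 -> fresh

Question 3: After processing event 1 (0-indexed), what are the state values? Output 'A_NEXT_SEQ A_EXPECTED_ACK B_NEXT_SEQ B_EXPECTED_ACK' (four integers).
After event 0: A_seq=0 A_ack=7179 B_seq=7179 B_ack=0
After event 1: A_seq=0 A_ack=7276 B_seq=7276 B_ack=0

0 7276 7276 0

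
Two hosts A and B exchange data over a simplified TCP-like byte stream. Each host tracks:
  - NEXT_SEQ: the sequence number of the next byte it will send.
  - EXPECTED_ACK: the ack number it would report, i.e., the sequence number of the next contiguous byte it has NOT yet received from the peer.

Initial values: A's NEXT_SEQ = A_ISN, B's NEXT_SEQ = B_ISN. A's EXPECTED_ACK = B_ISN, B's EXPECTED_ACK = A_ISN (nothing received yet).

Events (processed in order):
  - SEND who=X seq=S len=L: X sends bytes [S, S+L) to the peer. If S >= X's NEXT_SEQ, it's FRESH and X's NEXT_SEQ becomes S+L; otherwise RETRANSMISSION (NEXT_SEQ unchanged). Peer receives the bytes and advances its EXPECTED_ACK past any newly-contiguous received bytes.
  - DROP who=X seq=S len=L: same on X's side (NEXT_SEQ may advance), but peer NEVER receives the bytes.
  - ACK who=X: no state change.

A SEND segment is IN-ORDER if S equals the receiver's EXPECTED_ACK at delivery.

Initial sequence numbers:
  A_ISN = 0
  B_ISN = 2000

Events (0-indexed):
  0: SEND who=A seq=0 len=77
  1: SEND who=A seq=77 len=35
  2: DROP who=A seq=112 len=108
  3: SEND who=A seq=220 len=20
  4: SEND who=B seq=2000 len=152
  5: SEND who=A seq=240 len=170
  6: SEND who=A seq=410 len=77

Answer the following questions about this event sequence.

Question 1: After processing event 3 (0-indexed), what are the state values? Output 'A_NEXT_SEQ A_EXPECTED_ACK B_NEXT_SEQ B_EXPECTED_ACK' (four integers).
After event 0: A_seq=77 A_ack=2000 B_seq=2000 B_ack=77
After event 1: A_seq=112 A_ack=2000 B_seq=2000 B_ack=112
After event 2: A_seq=220 A_ack=2000 B_seq=2000 B_ack=112
After event 3: A_seq=240 A_ack=2000 B_seq=2000 B_ack=112

240 2000 2000 112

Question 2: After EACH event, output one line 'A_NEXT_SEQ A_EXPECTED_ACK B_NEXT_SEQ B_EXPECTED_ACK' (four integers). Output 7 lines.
77 2000 2000 77
112 2000 2000 112
220 2000 2000 112
240 2000 2000 112
240 2152 2152 112
410 2152 2152 112
487 2152 2152 112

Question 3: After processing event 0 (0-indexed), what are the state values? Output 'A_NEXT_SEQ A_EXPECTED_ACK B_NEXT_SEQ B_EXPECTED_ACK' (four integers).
After event 0: A_seq=77 A_ack=2000 B_seq=2000 B_ack=77

77 2000 2000 77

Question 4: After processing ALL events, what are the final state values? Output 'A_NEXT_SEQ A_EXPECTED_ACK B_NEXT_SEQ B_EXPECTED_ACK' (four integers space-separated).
Answer: 487 2152 2152 112

Derivation:
After event 0: A_seq=77 A_ack=2000 B_seq=2000 B_ack=77
After event 1: A_seq=112 A_ack=2000 B_seq=2000 B_ack=112
After event 2: A_seq=220 A_ack=2000 B_seq=2000 B_ack=112
After event 3: A_seq=240 A_ack=2000 B_seq=2000 B_ack=112
After event 4: A_seq=240 A_ack=2152 B_seq=2152 B_ack=112
After event 5: A_seq=410 A_ack=2152 B_seq=2152 B_ack=112
After event 6: A_seq=487 A_ack=2152 B_seq=2152 B_ack=112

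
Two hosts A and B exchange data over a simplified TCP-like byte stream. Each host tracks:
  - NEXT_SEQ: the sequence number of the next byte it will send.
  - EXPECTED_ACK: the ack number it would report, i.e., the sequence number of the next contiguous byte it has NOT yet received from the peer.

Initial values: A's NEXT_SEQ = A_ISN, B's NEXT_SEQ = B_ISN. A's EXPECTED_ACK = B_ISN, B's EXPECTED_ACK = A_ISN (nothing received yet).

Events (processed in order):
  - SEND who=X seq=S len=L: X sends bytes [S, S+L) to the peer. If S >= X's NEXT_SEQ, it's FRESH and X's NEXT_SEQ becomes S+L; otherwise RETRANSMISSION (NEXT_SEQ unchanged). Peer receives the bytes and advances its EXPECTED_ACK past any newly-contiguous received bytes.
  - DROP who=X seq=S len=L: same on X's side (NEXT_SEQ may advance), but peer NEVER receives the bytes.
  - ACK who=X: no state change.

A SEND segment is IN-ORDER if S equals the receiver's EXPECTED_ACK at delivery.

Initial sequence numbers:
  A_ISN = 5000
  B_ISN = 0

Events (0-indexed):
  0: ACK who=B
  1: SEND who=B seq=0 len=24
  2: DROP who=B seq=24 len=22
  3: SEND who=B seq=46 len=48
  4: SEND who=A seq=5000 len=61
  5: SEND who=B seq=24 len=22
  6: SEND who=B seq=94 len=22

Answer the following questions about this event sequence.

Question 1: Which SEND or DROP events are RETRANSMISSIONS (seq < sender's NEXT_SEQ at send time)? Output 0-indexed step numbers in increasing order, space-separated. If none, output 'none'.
Step 1: SEND seq=0 -> fresh
Step 2: DROP seq=24 -> fresh
Step 3: SEND seq=46 -> fresh
Step 4: SEND seq=5000 -> fresh
Step 5: SEND seq=24 -> retransmit
Step 6: SEND seq=94 -> fresh

Answer: 5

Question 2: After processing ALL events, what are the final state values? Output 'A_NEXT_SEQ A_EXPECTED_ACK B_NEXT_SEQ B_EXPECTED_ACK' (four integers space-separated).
Answer: 5061 116 116 5061

Derivation:
After event 0: A_seq=5000 A_ack=0 B_seq=0 B_ack=5000
After event 1: A_seq=5000 A_ack=24 B_seq=24 B_ack=5000
After event 2: A_seq=5000 A_ack=24 B_seq=46 B_ack=5000
After event 3: A_seq=5000 A_ack=24 B_seq=94 B_ack=5000
After event 4: A_seq=5061 A_ack=24 B_seq=94 B_ack=5061
After event 5: A_seq=5061 A_ack=94 B_seq=94 B_ack=5061
After event 6: A_seq=5061 A_ack=116 B_seq=116 B_ack=5061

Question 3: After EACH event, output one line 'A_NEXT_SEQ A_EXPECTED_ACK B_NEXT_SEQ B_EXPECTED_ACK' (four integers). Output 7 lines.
5000 0 0 5000
5000 24 24 5000
5000 24 46 5000
5000 24 94 5000
5061 24 94 5061
5061 94 94 5061
5061 116 116 5061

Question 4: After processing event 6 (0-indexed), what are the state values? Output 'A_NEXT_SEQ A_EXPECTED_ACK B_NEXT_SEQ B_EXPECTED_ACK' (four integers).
After event 0: A_seq=5000 A_ack=0 B_seq=0 B_ack=5000
After event 1: A_seq=5000 A_ack=24 B_seq=24 B_ack=5000
After event 2: A_seq=5000 A_ack=24 B_seq=46 B_ack=5000
After event 3: A_seq=5000 A_ack=24 B_seq=94 B_ack=5000
After event 4: A_seq=5061 A_ack=24 B_seq=94 B_ack=5061
After event 5: A_seq=5061 A_ack=94 B_seq=94 B_ack=5061
After event 6: A_seq=5061 A_ack=116 B_seq=116 B_ack=5061

5061 116 116 5061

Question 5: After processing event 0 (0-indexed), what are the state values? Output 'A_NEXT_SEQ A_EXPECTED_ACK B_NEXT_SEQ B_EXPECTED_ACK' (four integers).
After event 0: A_seq=5000 A_ack=0 B_seq=0 B_ack=5000

5000 0 0 5000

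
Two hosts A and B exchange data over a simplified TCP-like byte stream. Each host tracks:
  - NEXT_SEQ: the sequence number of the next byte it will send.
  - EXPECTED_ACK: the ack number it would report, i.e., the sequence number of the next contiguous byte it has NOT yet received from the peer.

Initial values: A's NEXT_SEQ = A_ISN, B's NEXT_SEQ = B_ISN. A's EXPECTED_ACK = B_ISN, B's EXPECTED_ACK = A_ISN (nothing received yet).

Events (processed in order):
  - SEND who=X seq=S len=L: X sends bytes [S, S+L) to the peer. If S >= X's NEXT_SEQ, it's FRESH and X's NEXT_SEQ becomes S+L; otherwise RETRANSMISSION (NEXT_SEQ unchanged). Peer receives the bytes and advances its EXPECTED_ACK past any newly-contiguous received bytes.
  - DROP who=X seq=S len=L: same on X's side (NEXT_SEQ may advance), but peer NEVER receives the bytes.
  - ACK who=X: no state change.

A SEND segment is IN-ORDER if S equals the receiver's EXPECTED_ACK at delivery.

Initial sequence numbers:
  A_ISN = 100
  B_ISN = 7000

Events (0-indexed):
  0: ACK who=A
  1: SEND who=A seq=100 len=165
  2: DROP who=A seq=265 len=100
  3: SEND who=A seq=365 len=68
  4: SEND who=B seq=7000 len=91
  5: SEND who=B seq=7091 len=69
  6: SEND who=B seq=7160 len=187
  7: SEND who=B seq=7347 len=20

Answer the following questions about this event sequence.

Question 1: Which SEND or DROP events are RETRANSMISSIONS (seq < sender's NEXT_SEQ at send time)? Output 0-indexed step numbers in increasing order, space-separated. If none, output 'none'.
Step 1: SEND seq=100 -> fresh
Step 2: DROP seq=265 -> fresh
Step 3: SEND seq=365 -> fresh
Step 4: SEND seq=7000 -> fresh
Step 5: SEND seq=7091 -> fresh
Step 6: SEND seq=7160 -> fresh
Step 7: SEND seq=7347 -> fresh

Answer: none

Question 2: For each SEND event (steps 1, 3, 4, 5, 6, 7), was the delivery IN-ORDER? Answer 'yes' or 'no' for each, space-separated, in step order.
Step 1: SEND seq=100 -> in-order
Step 3: SEND seq=365 -> out-of-order
Step 4: SEND seq=7000 -> in-order
Step 5: SEND seq=7091 -> in-order
Step 6: SEND seq=7160 -> in-order
Step 7: SEND seq=7347 -> in-order

Answer: yes no yes yes yes yes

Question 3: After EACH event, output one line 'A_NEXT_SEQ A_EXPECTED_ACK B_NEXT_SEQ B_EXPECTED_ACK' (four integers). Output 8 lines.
100 7000 7000 100
265 7000 7000 265
365 7000 7000 265
433 7000 7000 265
433 7091 7091 265
433 7160 7160 265
433 7347 7347 265
433 7367 7367 265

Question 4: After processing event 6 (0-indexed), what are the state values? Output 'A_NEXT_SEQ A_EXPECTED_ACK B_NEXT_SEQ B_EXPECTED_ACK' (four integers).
After event 0: A_seq=100 A_ack=7000 B_seq=7000 B_ack=100
After event 1: A_seq=265 A_ack=7000 B_seq=7000 B_ack=265
After event 2: A_seq=365 A_ack=7000 B_seq=7000 B_ack=265
After event 3: A_seq=433 A_ack=7000 B_seq=7000 B_ack=265
After event 4: A_seq=433 A_ack=7091 B_seq=7091 B_ack=265
After event 5: A_seq=433 A_ack=7160 B_seq=7160 B_ack=265
After event 6: A_seq=433 A_ack=7347 B_seq=7347 B_ack=265

433 7347 7347 265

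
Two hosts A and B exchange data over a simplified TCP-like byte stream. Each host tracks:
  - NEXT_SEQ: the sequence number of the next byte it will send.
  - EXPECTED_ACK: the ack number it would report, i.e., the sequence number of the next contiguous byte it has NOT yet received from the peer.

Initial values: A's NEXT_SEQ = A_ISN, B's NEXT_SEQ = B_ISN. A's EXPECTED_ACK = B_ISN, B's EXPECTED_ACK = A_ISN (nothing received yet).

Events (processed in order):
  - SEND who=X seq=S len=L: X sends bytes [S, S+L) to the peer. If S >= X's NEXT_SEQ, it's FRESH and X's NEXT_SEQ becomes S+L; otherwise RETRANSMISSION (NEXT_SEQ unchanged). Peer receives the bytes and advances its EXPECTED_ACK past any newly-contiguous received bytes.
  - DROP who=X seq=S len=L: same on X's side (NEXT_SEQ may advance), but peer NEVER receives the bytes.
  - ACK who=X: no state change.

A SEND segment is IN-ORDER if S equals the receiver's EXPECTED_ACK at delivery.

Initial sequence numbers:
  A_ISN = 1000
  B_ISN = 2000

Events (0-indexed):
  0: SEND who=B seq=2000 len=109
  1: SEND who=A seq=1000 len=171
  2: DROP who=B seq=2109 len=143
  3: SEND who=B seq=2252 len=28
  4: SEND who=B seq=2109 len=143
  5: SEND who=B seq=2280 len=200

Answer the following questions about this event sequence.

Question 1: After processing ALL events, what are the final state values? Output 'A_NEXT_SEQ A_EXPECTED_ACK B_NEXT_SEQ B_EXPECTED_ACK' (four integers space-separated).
Answer: 1171 2480 2480 1171

Derivation:
After event 0: A_seq=1000 A_ack=2109 B_seq=2109 B_ack=1000
After event 1: A_seq=1171 A_ack=2109 B_seq=2109 B_ack=1171
After event 2: A_seq=1171 A_ack=2109 B_seq=2252 B_ack=1171
After event 3: A_seq=1171 A_ack=2109 B_seq=2280 B_ack=1171
After event 4: A_seq=1171 A_ack=2280 B_seq=2280 B_ack=1171
After event 5: A_seq=1171 A_ack=2480 B_seq=2480 B_ack=1171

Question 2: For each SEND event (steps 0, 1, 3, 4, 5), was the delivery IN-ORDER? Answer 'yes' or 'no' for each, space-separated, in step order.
Answer: yes yes no yes yes

Derivation:
Step 0: SEND seq=2000 -> in-order
Step 1: SEND seq=1000 -> in-order
Step 3: SEND seq=2252 -> out-of-order
Step 4: SEND seq=2109 -> in-order
Step 5: SEND seq=2280 -> in-order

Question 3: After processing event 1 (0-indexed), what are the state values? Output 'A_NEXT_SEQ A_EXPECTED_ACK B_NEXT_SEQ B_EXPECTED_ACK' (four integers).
After event 0: A_seq=1000 A_ack=2109 B_seq=2109 B_ack=1000
After event 1: A_seq=1171 A_ack=2109 B_seq=2109 B_ack=1171

1171 2109 2109 1171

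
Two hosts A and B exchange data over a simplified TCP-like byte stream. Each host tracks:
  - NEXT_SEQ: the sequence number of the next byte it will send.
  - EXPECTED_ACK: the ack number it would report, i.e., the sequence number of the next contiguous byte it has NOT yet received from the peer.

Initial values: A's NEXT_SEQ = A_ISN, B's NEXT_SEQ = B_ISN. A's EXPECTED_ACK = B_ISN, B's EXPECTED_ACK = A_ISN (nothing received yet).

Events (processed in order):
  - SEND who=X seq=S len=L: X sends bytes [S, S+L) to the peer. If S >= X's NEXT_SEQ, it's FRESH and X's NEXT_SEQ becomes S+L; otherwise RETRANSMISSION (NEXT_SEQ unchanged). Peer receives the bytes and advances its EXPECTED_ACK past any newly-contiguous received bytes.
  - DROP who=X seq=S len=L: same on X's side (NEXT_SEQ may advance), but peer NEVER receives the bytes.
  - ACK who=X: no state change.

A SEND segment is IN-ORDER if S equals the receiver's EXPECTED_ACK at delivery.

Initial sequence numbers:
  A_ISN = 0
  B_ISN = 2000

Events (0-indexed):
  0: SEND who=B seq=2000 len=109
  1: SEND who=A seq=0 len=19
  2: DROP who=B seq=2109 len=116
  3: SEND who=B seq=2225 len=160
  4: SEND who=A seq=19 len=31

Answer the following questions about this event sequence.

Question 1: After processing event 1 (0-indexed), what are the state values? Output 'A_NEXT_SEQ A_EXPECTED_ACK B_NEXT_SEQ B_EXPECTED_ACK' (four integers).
After event 0: A_seq=0 A_ack=2109 B_seq=2109 B_ack=0
After event 1: A_seq=19 A_ack=2109 B_seq=2109 B_ack=19

19 2109 2109 19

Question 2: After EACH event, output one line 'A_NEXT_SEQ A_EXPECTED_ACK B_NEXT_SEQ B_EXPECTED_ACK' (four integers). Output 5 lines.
0 2109 2109 0
19 2109 2109 19
19 2109 2225 19
19 2109 2385 19
50 2109 2385 50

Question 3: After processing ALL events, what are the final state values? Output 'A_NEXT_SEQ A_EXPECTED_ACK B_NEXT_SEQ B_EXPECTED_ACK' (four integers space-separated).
Answer: 50 2109 2385 50

Derivation:
After event 0: A_seq=0 A_ack=2109 B_seq=2109 B_ack=0
After event 1: A_seq=19 A_ack=2109 B_seq=2109 B_ack=19
After event 2: A_seq=19 A_ack=2109 B_seq=2225 B_ack=19
After event 3: A_seq=19 A_ack=2109 B_seq=2385 B_ack=19
After event 4: A_seq=50 A_ack=2109 B_seq=2385 B_ack=50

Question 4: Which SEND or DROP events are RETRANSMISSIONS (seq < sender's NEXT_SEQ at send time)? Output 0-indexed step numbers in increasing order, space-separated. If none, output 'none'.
Answer: none

Derivation:
Step 0: SEND seq=2000 -> fresh
Step 1: SEND seq=0 -> fresh
Step 2: DROP seq=2109 -> fresh
Step 3: SEND seq=2225 -> fresh
Step 4: SEND seq=19 -> fresh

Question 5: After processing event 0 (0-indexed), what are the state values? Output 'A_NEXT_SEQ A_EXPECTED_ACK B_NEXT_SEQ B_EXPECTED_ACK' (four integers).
After event 0: A_seq=0 A_ack=2109 B_seq=2109 B_ack=0

0 2109 2109 0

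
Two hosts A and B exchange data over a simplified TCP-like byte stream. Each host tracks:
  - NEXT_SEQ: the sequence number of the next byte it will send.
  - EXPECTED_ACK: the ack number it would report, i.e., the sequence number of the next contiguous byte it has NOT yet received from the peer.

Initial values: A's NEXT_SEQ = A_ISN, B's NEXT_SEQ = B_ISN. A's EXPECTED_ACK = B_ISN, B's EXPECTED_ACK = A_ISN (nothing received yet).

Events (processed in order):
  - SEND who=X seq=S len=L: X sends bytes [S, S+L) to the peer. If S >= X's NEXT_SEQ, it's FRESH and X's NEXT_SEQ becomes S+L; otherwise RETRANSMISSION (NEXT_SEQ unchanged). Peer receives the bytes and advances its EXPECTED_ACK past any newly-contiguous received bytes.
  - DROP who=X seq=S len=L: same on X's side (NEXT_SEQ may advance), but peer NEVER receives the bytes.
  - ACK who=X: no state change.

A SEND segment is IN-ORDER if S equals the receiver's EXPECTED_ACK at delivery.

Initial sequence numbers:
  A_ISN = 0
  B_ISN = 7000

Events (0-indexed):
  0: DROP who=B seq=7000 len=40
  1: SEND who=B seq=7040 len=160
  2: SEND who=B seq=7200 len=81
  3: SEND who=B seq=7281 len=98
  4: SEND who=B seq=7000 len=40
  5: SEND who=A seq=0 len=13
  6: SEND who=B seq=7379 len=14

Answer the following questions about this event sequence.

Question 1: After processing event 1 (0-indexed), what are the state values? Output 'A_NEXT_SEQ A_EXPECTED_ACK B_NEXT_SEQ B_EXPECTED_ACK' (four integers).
After event 0: A_seq=0 A_ack=7000 B_seq=7040 B_ack=0
After event 1: A_seq=0 A_ack=7000 B_seq=7200 B_ack=0

0 7000 7200 0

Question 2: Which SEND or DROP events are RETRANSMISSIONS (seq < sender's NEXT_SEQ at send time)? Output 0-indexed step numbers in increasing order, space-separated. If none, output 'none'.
Step 0: DROP seq=7000 -> fresh
Step 1: SEND seq=7040 -> fresh
Step 2: SEND seq=7200 -> fresh
Step 3: SEND seq=7281 -> fresh
Step 4: SEND seq=7000 -> retransmit
Step 5: SEND seq=0 -> fresh
Step 6: SEND seq=7379 -> fresh

Answer: 4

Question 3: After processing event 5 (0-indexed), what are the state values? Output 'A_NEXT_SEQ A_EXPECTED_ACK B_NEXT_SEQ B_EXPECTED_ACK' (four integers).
After event 0: A_seq=0 A_ack=7000 B_seq=7040 B_ack=0
After event 1: A_seq=0 A_ack=7000 B_seq=7200 B_ack=0
After event 2: A_seq=0 A_ack=7000 B_seq=7281 B_ack=0
After event 3: A_seq=0 A_ack=7000 B_seq=7379 B_ack=0
After event 4: A_seq=0 A_ack=7379 B_seq=7379 B_ack=0
After event 5: A_seq=13 A_ack=7379 B_seq=7379 B_ack=13

13 7379 7379 13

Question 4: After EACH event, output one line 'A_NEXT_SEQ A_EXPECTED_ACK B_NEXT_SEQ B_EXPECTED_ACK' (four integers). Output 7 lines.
0 7000 7040 0
0 7000 7200 0
0 7000 7281 0
0 7000 7379 0
0 7379 7379 0
13 7379 7379 13
13 7393 7393 13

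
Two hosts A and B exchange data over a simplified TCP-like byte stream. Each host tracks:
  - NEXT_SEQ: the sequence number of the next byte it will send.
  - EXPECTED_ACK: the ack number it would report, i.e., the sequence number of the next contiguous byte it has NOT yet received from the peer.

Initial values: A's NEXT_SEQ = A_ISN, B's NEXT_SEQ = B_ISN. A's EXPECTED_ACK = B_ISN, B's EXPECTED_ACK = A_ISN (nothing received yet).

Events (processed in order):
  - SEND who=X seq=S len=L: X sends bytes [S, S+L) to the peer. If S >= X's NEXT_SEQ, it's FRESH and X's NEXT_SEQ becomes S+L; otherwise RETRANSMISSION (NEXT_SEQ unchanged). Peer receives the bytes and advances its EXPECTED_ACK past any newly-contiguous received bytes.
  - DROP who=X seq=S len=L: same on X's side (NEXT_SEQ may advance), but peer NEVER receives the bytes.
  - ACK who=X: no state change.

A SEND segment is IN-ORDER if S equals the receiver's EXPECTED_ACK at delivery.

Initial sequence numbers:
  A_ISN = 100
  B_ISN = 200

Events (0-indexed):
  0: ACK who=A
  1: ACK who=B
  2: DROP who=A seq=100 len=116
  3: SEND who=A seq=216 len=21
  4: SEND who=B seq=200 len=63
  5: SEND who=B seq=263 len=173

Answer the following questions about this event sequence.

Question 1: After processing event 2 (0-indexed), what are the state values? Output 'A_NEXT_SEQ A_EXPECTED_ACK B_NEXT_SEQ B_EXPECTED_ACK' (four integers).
After event 0: A_seq=100 A_ack=200 B_seq=200 B_ack=100
After event 1: A_seq=100 A_ack=200 B_seq=200 B_ack=100
After event 2: A_seq=216 A_ack=200 B_seq=200 B_ack=100

216 200 200 100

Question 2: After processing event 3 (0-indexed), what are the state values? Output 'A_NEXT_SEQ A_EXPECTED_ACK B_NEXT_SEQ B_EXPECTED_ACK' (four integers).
After event 0: A_seq=100 A_ack=200 B_seq=200 B_ack=100
After event 1: A_seq=100 A_ack=200 B_seq=200 B_ack=100
After event 2: A_seq=216 A_ack=200 B_seq=200 B_ack=100
After event 3: A_seq=237 A_ack=200 B_seq=200 B_ack=100

237 200 200 100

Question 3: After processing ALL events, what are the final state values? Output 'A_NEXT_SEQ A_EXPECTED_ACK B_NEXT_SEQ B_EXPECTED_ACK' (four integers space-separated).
After event 0: A_seq=100 A_ack=200 B_seq=200 B_ack=100
After event 1: A_seq=100 A_ack=200 B_seq=200 B_ack=100
After event 2: A_seq=216 A_ack=200 B_seq=200 B_ack=100
After event 3: A_seq=237 A_ack=200 B_seq=200 B_ack=100
After event 4: A_seq=237 A_ack=263 B_seq=263 B_ack=100
After event 5: A_seq=237 A_ack=436 B_seq=436 B_ack=100

Answer: 237 436 436 100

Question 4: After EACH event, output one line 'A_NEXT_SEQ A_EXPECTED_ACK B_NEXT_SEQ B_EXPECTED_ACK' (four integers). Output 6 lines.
100 200 200 100
100 200 200 100
216 200 200 100
237 200 200 100
237 263 263 100
237 436 436 100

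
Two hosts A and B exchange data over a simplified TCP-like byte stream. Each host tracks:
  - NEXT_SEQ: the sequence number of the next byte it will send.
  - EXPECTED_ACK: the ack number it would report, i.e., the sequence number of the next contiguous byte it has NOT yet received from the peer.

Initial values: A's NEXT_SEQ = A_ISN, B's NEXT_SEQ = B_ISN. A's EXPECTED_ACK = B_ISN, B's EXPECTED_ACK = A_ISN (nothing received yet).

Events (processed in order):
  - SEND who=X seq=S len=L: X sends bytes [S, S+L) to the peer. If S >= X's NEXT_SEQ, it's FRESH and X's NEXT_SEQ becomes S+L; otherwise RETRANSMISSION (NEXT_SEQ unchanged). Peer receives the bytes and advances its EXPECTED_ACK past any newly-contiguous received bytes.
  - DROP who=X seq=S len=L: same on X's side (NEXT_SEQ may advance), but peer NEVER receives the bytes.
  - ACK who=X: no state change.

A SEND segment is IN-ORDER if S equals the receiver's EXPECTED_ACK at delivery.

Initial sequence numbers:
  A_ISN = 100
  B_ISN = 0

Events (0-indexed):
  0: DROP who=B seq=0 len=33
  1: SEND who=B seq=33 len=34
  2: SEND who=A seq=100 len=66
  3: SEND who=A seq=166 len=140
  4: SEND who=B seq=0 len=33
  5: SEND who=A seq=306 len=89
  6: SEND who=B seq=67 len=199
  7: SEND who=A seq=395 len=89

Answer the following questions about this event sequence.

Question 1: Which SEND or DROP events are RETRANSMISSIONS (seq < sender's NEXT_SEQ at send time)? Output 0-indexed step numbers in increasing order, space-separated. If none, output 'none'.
Answer: 4

Derivation:
Step 0: DROP seq=0 -> fresh
Step 1: SEND seq=33 -> fresh
Step 2: SEND seq=100 -> fresh
Step 3: SEND seq=166 -> fresh
Step 4: SEND seq=0 -> retransmit
Step 5: SEND seq=306 -> fresh
Step 6: SEND seq=67 -> fresh
Step 7: SEND seq=395 -> fresh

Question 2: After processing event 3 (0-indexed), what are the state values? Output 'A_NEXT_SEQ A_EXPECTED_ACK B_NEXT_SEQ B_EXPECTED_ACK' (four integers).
After event 0: A_seq=100 A_ack=0 B_seq=33 B_ack=100
After event 1: A_seq=100 A_ack=0 B_seq=67 B_ack=100
After event 2: A_seq=166 A_ack=0 B_seq=67 B_ack=166
After event 3: A_seq=306 A_ack=0 B_seq=67 B_ack=306

306 0 67 306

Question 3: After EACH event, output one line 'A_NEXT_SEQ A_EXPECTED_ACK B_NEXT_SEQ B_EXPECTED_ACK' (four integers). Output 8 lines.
100 0 33 100
100 0 67 100
166 0 67 166
306 0 67 306
306 67 67 306
395 67 67 395
395 266 266 395
484 266 266 484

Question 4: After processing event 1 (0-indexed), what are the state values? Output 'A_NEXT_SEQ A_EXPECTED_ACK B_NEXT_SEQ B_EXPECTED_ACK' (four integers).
After event 0: A_seq=100 A_ack=0 B_seq=33 B_ack=100
After event 1: A_seq=100 A_ack=0 B_seq=67 B_ack=100

100 0 67 100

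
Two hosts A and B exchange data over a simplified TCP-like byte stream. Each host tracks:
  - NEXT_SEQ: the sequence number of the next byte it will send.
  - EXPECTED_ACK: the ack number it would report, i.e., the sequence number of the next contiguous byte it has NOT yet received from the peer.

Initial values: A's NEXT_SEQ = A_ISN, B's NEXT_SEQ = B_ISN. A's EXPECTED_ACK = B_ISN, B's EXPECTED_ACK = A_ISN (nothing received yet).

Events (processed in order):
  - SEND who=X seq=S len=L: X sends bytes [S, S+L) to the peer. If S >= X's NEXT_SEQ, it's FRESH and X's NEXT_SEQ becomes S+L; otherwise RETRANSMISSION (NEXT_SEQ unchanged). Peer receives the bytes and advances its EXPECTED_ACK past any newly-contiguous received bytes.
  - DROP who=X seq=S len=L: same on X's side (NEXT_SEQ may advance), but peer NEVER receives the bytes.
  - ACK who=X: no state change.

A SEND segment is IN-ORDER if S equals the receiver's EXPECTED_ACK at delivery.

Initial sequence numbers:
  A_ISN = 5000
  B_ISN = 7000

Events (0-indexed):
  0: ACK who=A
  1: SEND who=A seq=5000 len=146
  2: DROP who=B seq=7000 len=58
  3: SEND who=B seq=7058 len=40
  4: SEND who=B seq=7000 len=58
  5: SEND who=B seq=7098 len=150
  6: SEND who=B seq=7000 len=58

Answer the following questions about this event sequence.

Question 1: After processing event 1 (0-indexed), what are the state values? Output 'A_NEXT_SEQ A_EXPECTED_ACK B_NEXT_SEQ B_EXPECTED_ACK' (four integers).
After event 0: A_seq=5000 A_ack=7000 B_seq=7000 B_ack=5000
After event 1: A_seq=5146 A_ack=7000 B_seq=7000 B_ack=5146

5146 7000 7000 5146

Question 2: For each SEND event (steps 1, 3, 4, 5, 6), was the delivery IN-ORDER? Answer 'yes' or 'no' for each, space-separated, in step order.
Answer: yes no yes yes no

Derivation:
Step 1: SEND seq=5000 -> in-order
Step 3: SEND seq=7058 -> out-of-order
Step 4: SEND seq=7000 -> in-order
Step 5: SEND seq=7098 -> in-order
Step 6: SEND seq=7000 -> out-of-order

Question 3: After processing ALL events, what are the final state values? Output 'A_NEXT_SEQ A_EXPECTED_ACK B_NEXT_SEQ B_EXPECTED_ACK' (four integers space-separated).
Answer: 5146 7248 7248 5146

Derivation:
After event 0: A_seq=5000 A_ack=7000 B_seq=7000 B_ack=5000
After event 1: A_seq=5146 A_ack=7000 B_seq=7000 B_ack=5146
After event 2: A_seq=5146 A_ack=7000 B_seq=7058 B_ack=5146
After event 3: A_seq=5146 A_ack=7000 B_seq=7098 B_ack=5146
After event 4: A_seq=5146 A_ack=7098 B_seq=7098 B_ack=5146
After event 5: A_seq=5146 A_ack=7248 B_seq=7248 B_ack=5146
After event 6: A_seq=5146 A_ack=7248 B_seq=7248 B_ack=5146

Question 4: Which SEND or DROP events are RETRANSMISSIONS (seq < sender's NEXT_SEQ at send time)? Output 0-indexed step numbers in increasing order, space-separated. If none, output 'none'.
Step 1: SEND seq=5000 -> fresh
Step 2: DROP seq=7000 -> fresh
Step 3: SEND seq=7058 -> fresh
Step 4: SEND seq=7000 -> retransmit
Step 5: SEND seq=7098 -> fresh
Step 6: SEND seq=7000 -> retransmit

Answer: 4 6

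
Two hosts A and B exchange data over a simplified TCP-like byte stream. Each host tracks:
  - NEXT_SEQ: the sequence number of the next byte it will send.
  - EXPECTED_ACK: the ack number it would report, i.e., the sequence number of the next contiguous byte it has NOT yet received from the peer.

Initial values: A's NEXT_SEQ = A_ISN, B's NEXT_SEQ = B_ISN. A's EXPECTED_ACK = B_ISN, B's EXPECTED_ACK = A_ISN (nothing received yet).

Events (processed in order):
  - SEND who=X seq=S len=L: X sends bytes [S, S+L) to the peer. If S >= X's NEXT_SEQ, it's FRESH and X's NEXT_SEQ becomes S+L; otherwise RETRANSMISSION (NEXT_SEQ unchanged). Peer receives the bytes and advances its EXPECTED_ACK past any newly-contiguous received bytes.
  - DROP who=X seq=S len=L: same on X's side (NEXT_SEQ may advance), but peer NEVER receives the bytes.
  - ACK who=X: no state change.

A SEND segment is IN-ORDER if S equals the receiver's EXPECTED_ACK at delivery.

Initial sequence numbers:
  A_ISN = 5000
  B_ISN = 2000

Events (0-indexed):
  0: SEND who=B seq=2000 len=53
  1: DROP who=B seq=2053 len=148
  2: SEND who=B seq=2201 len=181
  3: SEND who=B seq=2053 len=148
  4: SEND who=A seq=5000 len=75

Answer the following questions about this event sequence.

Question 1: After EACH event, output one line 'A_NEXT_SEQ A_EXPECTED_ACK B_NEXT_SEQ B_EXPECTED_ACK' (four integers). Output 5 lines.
5000 2053 2053 5000
5000 2053 2201 5000
5000 2053 2382 5000
5000 2382 2382 5000
5075 2382 2382 5075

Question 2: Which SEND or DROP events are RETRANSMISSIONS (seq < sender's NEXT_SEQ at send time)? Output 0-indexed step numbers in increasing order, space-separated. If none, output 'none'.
Answer: 3

Derivation:
Step 0: SEND seq=2000 -> fresh
Step 1: DROP seq=2053 -> fresh
Step 2: SEND seq=2201 -> fresh
Step 3: SEND seq=2053 -> retransmit
Step 4: SEND seq=5000 -> fresh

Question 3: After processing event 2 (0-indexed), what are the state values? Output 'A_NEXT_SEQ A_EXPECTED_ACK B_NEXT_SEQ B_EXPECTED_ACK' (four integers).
After event 0: A_seq=5000 A_ack=2053 B_seq=2053 B_ack=5000
After event 1: A_seq=5000 A_ack=2053 B_seq=2201 B_ack=5000
After event 2: A_seq=5000 A_ack=2053 B_seq=2382 B_ack=5000

5000 2053 2382 5000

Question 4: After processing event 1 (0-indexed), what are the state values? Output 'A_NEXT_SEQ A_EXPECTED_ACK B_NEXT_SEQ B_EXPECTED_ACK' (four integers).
After event 0: A_seq=5000 A_ack=2053 B_seq=2053 B_ack=5000
After event 1: A_seq=5000 A_ack=2053 B_seq=2201 B_ack=5000

5000 2053 2201 5000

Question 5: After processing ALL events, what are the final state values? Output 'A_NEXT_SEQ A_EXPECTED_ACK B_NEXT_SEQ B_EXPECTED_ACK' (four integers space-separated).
Answer: 5075 2382 2382 5075

Derivation:
After event 0: A_seq=5000 A_ack=2053 B_seq=2053 B_ack=5000
After event 1: A_seq=5000 A_ack=2053 B_seq=2201 B_ack=5000
After event 2: A_seq=5000 A_ack=2053 B_seq=2382 B_ack=5000
After event 3: A_seq=5000 A_ack=2382 B_seq=2382 B_ack=5000
After event 4: A_seq=5075 A_ack=2382 B_seq=2382 B_ack=5075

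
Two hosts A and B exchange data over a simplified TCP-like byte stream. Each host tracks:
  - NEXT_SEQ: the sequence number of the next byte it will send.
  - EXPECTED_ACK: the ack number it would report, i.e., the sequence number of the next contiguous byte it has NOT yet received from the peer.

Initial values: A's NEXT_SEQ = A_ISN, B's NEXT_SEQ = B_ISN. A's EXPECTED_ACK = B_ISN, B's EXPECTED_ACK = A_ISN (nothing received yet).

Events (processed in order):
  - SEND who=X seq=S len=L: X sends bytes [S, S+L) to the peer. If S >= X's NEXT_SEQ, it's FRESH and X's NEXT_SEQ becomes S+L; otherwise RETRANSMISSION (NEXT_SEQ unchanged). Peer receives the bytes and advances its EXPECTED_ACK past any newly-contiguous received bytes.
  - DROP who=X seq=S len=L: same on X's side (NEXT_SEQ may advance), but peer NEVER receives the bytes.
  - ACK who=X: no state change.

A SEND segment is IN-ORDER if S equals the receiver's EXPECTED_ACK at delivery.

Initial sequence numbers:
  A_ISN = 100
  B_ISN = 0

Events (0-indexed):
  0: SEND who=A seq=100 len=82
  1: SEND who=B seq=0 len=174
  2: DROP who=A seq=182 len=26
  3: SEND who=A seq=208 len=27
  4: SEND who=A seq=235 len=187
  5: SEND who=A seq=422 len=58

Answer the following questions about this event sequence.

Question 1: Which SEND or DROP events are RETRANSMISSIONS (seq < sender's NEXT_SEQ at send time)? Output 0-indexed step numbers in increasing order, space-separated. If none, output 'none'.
Step 0: SEND seq=100 -> fresh
Step 1: SEND seq=0 -> fresh
Step 2: DROP seq=182 -> fresh
Step 3: SEND seq=208 -> fresh
Step 4: SEND seq=235 -> fresh
Step 5: SEND seq=422 -> fresh

Answer: none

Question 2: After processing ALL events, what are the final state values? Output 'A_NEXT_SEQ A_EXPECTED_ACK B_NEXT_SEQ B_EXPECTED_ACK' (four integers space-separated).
Answer: 480 174 174 182

Derivation:
After event 0: A_seq=182 A_ack=0 B_seq=0 B_ack=182
After event 1: A_seq=182 A_ack=174 B_seq=174 B_ack=182
After event 2: A_seq=208 A_ack=174 B_seq=174 B_ack=182
After event 3: A_seq=235 A_ack=174 B_seq=174 B_ack=182
After event 4: A_seq=422 A_ack=174 B_seq=174 B_ack=182
After event 5: A_seq=480 A_ack=174 B_seq=174 B_ack=182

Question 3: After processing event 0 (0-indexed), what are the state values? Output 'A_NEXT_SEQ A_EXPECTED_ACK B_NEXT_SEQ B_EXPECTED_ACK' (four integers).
After event 0: A_seq=182 A_ack=0 B_seq=0 B_ack=182

182 0 0 182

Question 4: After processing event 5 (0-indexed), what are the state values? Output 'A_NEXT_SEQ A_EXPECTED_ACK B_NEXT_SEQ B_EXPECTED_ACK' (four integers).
After event 0: A_seq=182 A_ack=0 B_seq=0 B_ack=182
After event 1: A_seq=182 A_ack=174 B_seq=174 B_ack=182
After event 2: A_seq=208 A_ack=174 B_seq=174 B_ack=182
After event 3: A_seq=235 A_ack=174 B_seq=174 B_ack=182
After event 4: A_seq=422 A_ack=174 B_seq=174 B_ack=182
After event 5: A_seq=480 A_ack=174 B_seq=174 B_ack=182

480 174 174 182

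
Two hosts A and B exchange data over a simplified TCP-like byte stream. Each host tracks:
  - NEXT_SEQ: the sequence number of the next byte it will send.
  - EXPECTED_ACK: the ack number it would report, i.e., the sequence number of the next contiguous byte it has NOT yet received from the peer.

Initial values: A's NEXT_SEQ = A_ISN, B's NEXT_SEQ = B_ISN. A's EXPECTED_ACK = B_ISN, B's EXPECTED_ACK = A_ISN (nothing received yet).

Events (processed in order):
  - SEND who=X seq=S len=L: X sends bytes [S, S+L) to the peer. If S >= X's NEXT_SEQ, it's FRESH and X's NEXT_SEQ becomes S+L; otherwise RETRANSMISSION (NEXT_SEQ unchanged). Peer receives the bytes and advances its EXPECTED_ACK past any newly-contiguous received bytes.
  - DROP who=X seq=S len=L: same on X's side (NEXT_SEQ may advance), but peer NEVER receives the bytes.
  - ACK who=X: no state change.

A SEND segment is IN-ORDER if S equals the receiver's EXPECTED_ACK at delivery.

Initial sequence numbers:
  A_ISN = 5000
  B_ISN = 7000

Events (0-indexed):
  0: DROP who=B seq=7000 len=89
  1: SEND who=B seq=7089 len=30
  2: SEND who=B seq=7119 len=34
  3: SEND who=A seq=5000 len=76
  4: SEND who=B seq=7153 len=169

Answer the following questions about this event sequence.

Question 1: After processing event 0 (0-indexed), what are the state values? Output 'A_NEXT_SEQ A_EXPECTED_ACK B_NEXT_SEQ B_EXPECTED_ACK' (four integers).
After event 0: A_seq=5000 A_ack=7000 B_seq=7089 B_ack=5000

5000 7000 7089 5000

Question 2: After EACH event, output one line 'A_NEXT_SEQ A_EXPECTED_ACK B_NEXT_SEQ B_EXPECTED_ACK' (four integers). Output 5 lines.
5000 7000 7089 5000
5000 7000 7119 5000
5000 7000 7153 5000
5076 7000 7153 5076
5076 7000 7322 5076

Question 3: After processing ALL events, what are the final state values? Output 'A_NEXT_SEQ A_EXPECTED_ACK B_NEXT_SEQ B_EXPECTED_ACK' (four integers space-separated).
After event 0: A_seq=5000 A_ack=7000 B_seq=7089 B_ack=5000
After event 1: A_seq=5000 A_ack=7000 B_seq=7119 B_ack=5000
After event 2: A_seq=5000 A_ack=7000 B_seq=7153 B_ack=5000
After event 3: A_seq=5076 A_ack=7000 B_seq=7153 B_ack=5076
After event 4: A_seq=5076 A_ack=7000 B_seq=7322 B_ack=5076

Answer: 5076 7000 7322 5076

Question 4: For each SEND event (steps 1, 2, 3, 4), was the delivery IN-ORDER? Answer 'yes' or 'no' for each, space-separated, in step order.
Answer: no no yes no

Derivation:
Step 1: SEND seq=7089 -> out-of-order
Step 2: SEND seq=7119 -> out-of-order
Step 3: SEND seq=5000 -> in-order
Step 4: SEND seq=7153 -> out-of-order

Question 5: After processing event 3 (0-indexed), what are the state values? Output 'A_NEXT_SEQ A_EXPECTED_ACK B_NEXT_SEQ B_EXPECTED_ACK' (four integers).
After event 0: A_seq=5000 A_ack=7000 B_seq=7089 B_ack=5000
After event 1: A_seq=5000 A_ack=7000 B_seq=7119 B_ack=5000
After event 2: A_seq=5000 A_ack=7000 B_seq=7153 B_ack=5000
After event 3: A_seq=5076 A_ack=7000 B_seq=7153 B_ack=5076

5076 7000 7153 5076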